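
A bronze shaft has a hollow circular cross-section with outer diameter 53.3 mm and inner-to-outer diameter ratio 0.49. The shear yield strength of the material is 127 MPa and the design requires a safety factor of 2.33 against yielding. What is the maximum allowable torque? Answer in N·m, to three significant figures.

T_allow = 1530 N·m

τ_allow = 127/2.33 = 54.51 MPa.
For a hollow shaft T_allow = τ_allow·πd_o³(1−k⁴)/16 with 1−k⁴ = 0.9424, so πd_o³(1−k⁴)/16 = 28020 mm³.
T_allow = 54.51×28020 = 1.527×10^6 N·mm = 1527 N·m.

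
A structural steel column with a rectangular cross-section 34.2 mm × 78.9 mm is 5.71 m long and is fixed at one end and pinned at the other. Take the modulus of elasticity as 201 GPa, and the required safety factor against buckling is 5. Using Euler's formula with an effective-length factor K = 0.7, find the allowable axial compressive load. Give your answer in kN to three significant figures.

P_allow = 6.53 kN

Buckling occurs about the weak axis: I_min = h·b³/12 = 78.9×34.2³/12 = 263000 mm⁴ (b = 34.2 mm is the smaller dimension).
Effective length L_e = KL = 0.7×5.71 m = 3997 mm.
Euler critical load P_cr = π²EI/L_e² = π²×201000×263000/3997² = 32660 N.
P_allow = P_cr/n = 32660/5 = 6532 N.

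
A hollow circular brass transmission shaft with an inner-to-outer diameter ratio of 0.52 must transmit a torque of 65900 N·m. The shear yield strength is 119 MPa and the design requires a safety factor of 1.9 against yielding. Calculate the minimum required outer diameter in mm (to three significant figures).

d_o = 179 mm

τ_allow = 119/1.9 = 62.63 MPa.
For a hollow shaft τ = 16T/[πd_o³(1−k⁴)] with k = 0.52, so 1−k⁴ = 0.9269.
d_o³ = 16T/[π τ_allow (1−k⁴)] = 16×6.5900×10^7/(π×62.63×0.9269) = 5.781×10^6 mm³.
d_o = 179.5 mm.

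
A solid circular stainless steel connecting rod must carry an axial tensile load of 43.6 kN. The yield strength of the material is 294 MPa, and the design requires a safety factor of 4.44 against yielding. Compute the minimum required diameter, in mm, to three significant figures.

d = 29.0 mm

Allowable stress σ_allow = 294/4.44 = 66.22 MPa.
Required area A = F/σ_allow = 43600/66.22 = 658.4 mm².
A = πd²/4 → d = √(4A/π) = 28.95 mm.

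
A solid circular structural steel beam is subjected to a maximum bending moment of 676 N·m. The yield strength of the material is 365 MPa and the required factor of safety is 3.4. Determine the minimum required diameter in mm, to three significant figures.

σ_allow = 365/3.4 = 107.4 MPa.
For a solid circular section σ = 32M/(πd³), so d³ = 32M/(π σ_allow) = 32×676000/(π×107.4) = 64140 mm³.
d = 40.03 mm.

d = 40.0 mm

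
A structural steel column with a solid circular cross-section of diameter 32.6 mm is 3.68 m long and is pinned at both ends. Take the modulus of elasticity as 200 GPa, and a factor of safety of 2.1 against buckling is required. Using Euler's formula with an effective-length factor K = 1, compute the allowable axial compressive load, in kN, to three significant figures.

I = πd⁴/64 = π×32.6⁴/64 = 55440 mm⁴.
Effective length L_e = KL = 1×3.68 m = 3680 mm.
Euler critical load P_cr = π²EI/L_e² = π²×200000×55440/3680² = 8081 N.
P_allow = P_cr/n = 8081/2.1 = 3848 N.

P_allow = 3.85 kN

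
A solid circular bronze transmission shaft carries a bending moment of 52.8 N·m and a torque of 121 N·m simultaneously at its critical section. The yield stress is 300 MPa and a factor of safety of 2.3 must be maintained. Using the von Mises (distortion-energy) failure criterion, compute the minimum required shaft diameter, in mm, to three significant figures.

d = 20.9 mm

σ_allow = σ_y/n = 300/2.3 = 130.4 MPa.
For a solid shaft σ_b = 32M/(πd³) and τ = 16T/(πd³), so the von Mises stress is σ' = (16/πd³)·√(4M²+3T²).
√(4M²+3T²) = √(4×(52800)² + 3×(121000)²) = 234700 N·mm.
d³ = 16×234700/(π×130.4) = 9163 mm³.
d = 20.93 mm.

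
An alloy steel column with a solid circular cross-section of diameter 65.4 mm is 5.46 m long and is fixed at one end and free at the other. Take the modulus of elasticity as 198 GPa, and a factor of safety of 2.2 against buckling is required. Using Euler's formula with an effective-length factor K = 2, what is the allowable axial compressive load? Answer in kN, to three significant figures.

P_allow = 6.69 kN

I = πd⁴/64 = π×65.4⁴/64 = 898000 mm⁴.
Effective length L_e = KL = 2×5.46 m = 10920 mm.
Euler critical load P_cr = π²EI/L_e² = π²×198000×898000/10920² = 14720 N.
P_allow = P_cr/n = 14720/2.2 = 6689 N.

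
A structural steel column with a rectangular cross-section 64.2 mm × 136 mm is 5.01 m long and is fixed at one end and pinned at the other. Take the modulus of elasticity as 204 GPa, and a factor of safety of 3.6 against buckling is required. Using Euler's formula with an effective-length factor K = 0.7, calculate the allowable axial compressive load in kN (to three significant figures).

P_allow = 136 kN

Buckling occurs about the weak axis: I_min = h·b³/12 = 136×64.2³/12 = 2.999×10^6 mm⁴ (b = 64.2 mm is the smaller dimension).
Effective length L_e = KL = 0.7×5.01 m = 3507 mm.
Euler critical load P_cr = π²EI/L_e² = π²×204000×2.999×10^6/3507² = 490900 N.
P_allow = P_cr/n = 490900/3.6 = 136400 N.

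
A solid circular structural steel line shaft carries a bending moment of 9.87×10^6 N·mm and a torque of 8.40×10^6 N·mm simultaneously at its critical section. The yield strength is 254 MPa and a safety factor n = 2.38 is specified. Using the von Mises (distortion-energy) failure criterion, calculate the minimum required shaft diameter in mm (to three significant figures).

σ_allow = σ_y/n = 254/2.38 = 106.7 MPa.
For a solid shaft σ_b = 32M/(πd³) and τ = 16T/(πd³), so the von Mises stress is σ' = (16/πd³)·√(4M²+3T²).
√(4M²+3T²) = √(4×(9.870×10^6)² + 3×(8.400×10^6)²) = 2.452×10^7 N·mm.
d³ = 16×2.452×10^7/(π×106.7) = 1.170×10^6 mm³.
d = 105.4 mm.

d = 105 mm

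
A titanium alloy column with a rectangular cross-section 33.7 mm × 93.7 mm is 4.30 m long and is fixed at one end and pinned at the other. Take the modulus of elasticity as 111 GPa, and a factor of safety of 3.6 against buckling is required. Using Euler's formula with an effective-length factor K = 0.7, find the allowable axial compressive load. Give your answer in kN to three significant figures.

P_allow = 10.0 kN

Buckling occurs about the weak axis: I_min = h·b³/12 = 93.7×33.7³/12 = 298800 mm⁴ (b = 33.7 mm is the smaller dimension).
Effective length L_e = KL = 0.7×4.30 m = 3010 mm.
Euler critical load P_cr = π²EI/L_e² = π²×111000×298800/3010² = 36140 N.
P_allow = P_cr/n = 36140/3.6 = 10040 N.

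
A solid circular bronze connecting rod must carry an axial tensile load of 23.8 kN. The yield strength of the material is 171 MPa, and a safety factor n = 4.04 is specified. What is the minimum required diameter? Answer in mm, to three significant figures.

d = 26.8 mm

Allowable stress σ_allow = 171/4.04 = 42.33 MPa.
Required area A = F/σ_allow = 23800/42.33 = 562.3 mm².
A = πd²/4 → d = √(4A/π) = 26.76 mm.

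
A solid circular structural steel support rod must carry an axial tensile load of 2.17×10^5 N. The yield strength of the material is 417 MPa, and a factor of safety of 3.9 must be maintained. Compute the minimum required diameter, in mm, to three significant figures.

d = 50.8 mm

Allowable stress σ_allow = 417/3.9 = 106.9 MPa.
Required area A = F/σ_allow = 217000/106.9 = 2029 mm².
A = πd²/4 → d = √(4A/π) = 50.83 mm.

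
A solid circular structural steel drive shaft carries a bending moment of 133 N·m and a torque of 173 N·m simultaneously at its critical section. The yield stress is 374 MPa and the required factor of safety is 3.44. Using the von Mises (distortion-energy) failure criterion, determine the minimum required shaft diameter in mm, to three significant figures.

σ_allow = σ_y/n = 374/3.44 = 108.7 MPa.
For a solid shaft σ_b = 32M/(πd³) and τ = 16T/(πd³), so the von Mises stress is σ' = (16/πd³)·√(4M²+3T²).
√(4M²+3T²) = √(4×(133000)² + 3×(173000)²) = 400700 N·mm.
d³ = 16×400700/(π×108.7) = 18770 mm³.
d = 26.58 mm.

d = 26.6 mm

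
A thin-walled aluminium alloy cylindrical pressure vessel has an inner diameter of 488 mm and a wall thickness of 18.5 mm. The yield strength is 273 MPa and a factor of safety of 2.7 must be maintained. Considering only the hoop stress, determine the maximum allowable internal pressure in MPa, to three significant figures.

p_allow = 7.67 MPa

σ_allow = 273/2.7 = 101.1 MPa.
σ_h = pD/(2t) → p_allow = 2σ_allow t/D = 2×101.1×18.5/488 = 7.666 MPa.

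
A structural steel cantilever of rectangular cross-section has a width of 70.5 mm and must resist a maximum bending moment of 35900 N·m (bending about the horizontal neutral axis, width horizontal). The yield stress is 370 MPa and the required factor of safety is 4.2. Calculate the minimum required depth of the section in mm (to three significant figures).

h = 186 mm

σ_allow = 370/4.2 = 88.10 MPa.
For a rectangular section σ = 6M/(bh²), so h² = 6M/(b σ_allow) = 6×3.5900×10^7/(70.5×88.10) = 34680 mm².
h = 186.2 mm.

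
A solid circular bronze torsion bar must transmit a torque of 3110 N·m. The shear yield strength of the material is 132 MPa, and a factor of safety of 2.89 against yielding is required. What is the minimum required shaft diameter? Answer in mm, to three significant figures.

d = 70.3 mm

Allowable shear stress τ_allow = 132/2.89 = 45.67 MPa.
For a solid shaft τ = 16T/(πd³), so d³ = 16T/(π τ_allow) = 16×3110000/(π×45.67) = 346800 mm³.
d = (346800)^(1/3) = 70.26 mm.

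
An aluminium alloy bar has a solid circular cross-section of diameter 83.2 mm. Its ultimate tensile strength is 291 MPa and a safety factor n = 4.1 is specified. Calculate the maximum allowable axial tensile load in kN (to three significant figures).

σ_allow = 291/4.1 = 70.98 MPa.
A = πd²/4 = π×83.2²/4 = 5437 mm².
F_allow = σ_allow × A = 70.98×5437 = 385900 N.

F_allow = 386 kN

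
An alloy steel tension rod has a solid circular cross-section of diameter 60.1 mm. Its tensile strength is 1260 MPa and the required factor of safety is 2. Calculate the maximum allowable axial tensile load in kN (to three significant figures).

σ_allow = 1260/2 = 630.0 MPa.
A = πd²/4 = π×60.1²/4 = 2837 mm².
F_allow = σ_allow × A = 630.0×2837 = 1.787×10^6 N.

F_allow = 1790 kN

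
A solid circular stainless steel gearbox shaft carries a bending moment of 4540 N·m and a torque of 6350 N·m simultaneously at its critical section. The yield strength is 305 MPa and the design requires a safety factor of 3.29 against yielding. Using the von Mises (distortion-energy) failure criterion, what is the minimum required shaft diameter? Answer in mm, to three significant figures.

d = 92.2 mm

σ_allow = σ_y/n = 305/3.29 = 92.71 MPa.
For a solid shaft σ_b = 32M/(πd³) and τ = 16T/(πd³), so the von Mises stress is σ' = (16/πd³)·√(4M²+3T²).
√(4M²+3T²) = √(4×(4.540×10^6)² + 3×(6.350×10^6)²) = 1.426×10^7 N·mm.
d³ = 16×1.426×10^7/(π×92.71) = 783500 mm³.
d = 92.19 mm.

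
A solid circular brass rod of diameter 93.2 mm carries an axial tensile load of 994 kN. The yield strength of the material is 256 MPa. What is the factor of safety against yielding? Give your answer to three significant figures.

A = πd²/4 = 6822 mm².
σ = F/A = 994000/6822 = 145.7 MPa.
n = 256/145.7 = 1.757.

n = 1.76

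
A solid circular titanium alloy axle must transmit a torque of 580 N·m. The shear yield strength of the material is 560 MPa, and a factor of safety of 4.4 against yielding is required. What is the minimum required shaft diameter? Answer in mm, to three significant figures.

Allowable shear stress τ_allow = 560/4.4 = 127.3 MPa.
For a solid shaft τ = 16T/(πd³), so d³ = 16T/(π τ_allow) = 16×580000/(π×127.3) = 23210 mm³.
d = (23210)^(1/3) = 28.52 mm.

d = 28.5 mm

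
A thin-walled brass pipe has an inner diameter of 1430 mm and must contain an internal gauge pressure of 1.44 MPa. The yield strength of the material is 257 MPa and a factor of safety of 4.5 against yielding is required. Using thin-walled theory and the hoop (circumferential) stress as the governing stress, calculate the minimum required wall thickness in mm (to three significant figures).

σ_allow = 257/4.5 = 57.11 MPa.
Hoop stress σ_h = pD/(2t), so t = pD/(2σ_allow) = 1.44×1430/(2×57.11) = 18.03 mm.

t = 18.0 mm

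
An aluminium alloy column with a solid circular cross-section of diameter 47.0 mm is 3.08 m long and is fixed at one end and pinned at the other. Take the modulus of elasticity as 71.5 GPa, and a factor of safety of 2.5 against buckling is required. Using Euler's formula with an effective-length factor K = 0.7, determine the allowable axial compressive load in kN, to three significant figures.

P_allow = 14.5 kN

I = πd⁴/64 = π×47.0⁴/64 = 239500 mm⁴.
Effective length L_e = KL = 0.7×3.08 m = 2156 mm.
Euler critical load P_cr = π²EI/L_e² = π²×71500×239500/2156² = 36360 N.
P_allow = P_cr/n = 36360/2.5 = 14550 N.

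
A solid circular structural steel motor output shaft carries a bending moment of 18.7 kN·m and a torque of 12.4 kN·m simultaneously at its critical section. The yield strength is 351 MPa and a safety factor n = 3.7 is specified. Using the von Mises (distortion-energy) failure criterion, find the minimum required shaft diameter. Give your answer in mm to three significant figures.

d = 132 mm

σ_allow = σ_y/n = 351/3.7 = 94.86 MPa.
For a solid shaft σ_b = 32M/(πd³) and τ = 16T/(πd³), so the von Mises stress is σ' = (16/πd³)·√(4M²+3T²).
√(4M²+3T²) = √(4×(1.870×10^7)² + 3×(1.240×10^7)²) = 4.313×10^7 N·mm.
d³ = 16×4.313×10^7/(π×94.86) = 2.315×10^6 mm³.
d = 132.3 mm.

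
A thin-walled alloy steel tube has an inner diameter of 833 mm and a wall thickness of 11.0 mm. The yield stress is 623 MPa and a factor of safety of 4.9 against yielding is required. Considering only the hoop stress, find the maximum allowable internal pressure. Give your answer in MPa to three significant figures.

σ_allow = 623/4.9 = 127.1 MPa.
σ_h = pD/(2t) → p_allow = 2σ_allow t/D = 2×127.1×11.0/833 = 3.358 MPa.

p_allow = 3.36 MPa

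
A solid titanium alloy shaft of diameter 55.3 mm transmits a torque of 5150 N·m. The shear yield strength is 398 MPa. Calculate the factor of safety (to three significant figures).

n = 2.57

τ = 16T/(πd³) = 16×5150000/(π×55.3³) = 155.1 MPa.
n = τ_limit/τ = 398/155.1 = 2.566.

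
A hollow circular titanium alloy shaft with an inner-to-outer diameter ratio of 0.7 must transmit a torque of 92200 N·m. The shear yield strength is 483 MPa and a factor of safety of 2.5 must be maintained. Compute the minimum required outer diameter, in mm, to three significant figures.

d_o = 147 mm

τ_allow = 483/2.5 = 193.2 MPa.
For a hollow shaft τ = 16T/[πd_o³(1−k⁴)] with k = 0.7, so 1−k⁴ = 0.7599.
d_o³ = 16T/[π τ_allow (1−k⁴)] = 16×9.2200×10^7/(π×193.2×0.7599) = 3.198×10^6 mm³.
d_o = 147.3 mm.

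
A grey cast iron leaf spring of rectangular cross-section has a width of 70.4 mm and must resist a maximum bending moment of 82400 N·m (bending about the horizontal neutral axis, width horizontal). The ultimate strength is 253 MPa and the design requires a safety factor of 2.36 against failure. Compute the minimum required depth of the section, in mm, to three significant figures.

h = 256 mm

σ_allow = 253/2.36 = 107.2 MPa.
For a rectangular section σ = 6M/(bh²), so h² = 6M/(b σ_allow) = 6×8.2400×10^7/(70.4×107.2) = 65510 mm².
h = 255.9 mm.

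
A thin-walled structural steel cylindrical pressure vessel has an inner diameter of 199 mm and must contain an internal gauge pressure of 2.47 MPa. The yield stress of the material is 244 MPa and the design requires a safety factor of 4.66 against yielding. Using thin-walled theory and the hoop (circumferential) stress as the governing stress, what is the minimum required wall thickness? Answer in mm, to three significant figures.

t = 4.69 mm

σ_allow = 244/4.66 = 52.36 MPa.
Hoop stress σ_h = pD/(2t), so t = pD/(2σ_allow) = 2.47×199/(2×52.36) = 4.694 mm.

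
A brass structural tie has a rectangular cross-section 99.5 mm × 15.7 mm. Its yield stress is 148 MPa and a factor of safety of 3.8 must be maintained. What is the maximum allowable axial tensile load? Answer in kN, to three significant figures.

σ_allow = 148/3.8 = 38.95 MPa.
A = 99.5×15.7 = 1562 mm².
F_allow = σ_allow × A = 38.95×1562 = 60840 N.

F_allow = 60.8 kN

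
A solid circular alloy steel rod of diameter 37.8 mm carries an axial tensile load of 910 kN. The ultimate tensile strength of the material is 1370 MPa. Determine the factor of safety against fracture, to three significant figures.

n = 1.69

A = πd²/4 = 1122 mm².
σ = F/A = 910000/1122 = 810.9 MPa.
n = 1370/810.9 = 1.689.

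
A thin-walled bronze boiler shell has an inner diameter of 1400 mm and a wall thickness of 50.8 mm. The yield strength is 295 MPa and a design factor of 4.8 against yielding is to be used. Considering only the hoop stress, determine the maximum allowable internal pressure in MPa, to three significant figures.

σ_allow = 295/4.8 = 61.46 MPa.
σ_h = pD/(2t) → p_allow = 2σ_allow t/D = 2×61.46×50.8/1400 = 4.460 MPa.

p_allow = 4.46 MPa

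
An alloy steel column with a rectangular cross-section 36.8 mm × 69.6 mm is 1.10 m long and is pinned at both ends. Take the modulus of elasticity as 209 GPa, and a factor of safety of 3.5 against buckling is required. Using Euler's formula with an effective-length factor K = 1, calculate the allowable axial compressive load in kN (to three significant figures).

Buckling occurs about the weak axis: I_min = h·b³/12 = 69.6×36.8³/12 = 289000 mm⁴ (b = 36.8 mm is the smaller dimension).
Effective length L_e = KL = 1×1.10 m = 1100 mm.
Euler critical load P_cr = π²EI/L_e² = π²×209000×289000/1100² = 492800 N.
P_allow = P_cr/n = 492800/3.5 = 140800 N.

P_allow = 141 kN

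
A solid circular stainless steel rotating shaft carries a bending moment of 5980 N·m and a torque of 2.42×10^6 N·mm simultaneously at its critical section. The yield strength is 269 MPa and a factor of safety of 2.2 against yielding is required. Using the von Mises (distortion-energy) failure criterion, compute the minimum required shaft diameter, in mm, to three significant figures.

σ_allow = σ_y/n = 269/2.2 = 122.3 MPa.
For a solid shaft σ_b = 32M/(πd³) and τ = 16T/(πd³), so the von Mises stress is σ' = (16/πd³)·√(4M²+3T²).
√(4M²+3T²) = √(4×(5.980×10^6)² + 3×(2.420×10^6)²) = 1.267×10^7 N·mm.
d³ = 16×1.267×10^7/(π×122.3) = 527900 mm³.
d = 80.82 mm.

d = 80.8 mm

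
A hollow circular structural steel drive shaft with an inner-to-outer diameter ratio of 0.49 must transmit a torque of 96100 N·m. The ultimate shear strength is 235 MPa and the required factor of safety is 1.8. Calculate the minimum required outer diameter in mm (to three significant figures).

τ_allow = 235/1.8 = 130.6 MPa.
For a hollow shaft τ = 16T/[πd_o³(1−k⁴)] with k = 0.49, so 1−k⁴ = 0.9424.
d_o³ = 16T/[π τ_allow (1−k⁴)] = 16×9.6100×10^7/(π×130.6×0.9424) = 3.978×10^6 mm³.
d_o = 158.5 mm.

d_o = 158 mm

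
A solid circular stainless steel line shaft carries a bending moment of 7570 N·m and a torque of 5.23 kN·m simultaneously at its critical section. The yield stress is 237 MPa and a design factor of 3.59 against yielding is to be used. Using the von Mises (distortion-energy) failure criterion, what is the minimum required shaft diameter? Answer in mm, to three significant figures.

σ_allow = σ_y/n = 237/3.59 = 66.02 MPa.
For a solid shaft σ_b = 32M/(πd³) and τ = 16T/(πd³), so the von Mises stress is σ' = (16/πd³)·√(4M²+3T²).
√(4M²+3T²) = √(4×(7.570×10^6)² + 3×(5.230×10^6)²) = 1.764×10^7 N·mm.
d³ = 16×1.764×10^7/(π×66.02) = 1.361×10^6 mm³.
d = 110.8 mm.

d = 111 mm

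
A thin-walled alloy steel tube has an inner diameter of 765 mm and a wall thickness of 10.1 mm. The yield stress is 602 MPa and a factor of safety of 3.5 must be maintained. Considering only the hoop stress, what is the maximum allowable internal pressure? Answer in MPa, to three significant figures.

σ_allow = 602/3.5 = 172.0 MPa.
σ_h = pD/(2t) → p_allow = 2σ_allow t/D = 2×172.0×10.1/765 = 4.542 MPa.

p_allow = 4.54 MPa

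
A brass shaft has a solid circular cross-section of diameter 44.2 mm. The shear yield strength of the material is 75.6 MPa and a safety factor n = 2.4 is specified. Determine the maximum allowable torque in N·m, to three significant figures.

T_allow = 534 N·m

τ_allow = 75.6/2.4 = 31.50 MPa.
For a solid shaft T_allow = τ_allow·πd³/16; πd³/16 = π×44.2³/16 = 16950 mm³.
T_allow = 31.50×16950 = 534100 N·mm = 534.1 N·m.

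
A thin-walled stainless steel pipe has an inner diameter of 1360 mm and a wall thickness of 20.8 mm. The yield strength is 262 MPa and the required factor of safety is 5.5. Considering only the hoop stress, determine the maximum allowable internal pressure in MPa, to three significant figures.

p_allow = 1.46 MPa

σ_allow = 262/5.5 = 47.64 MPa.
σ_h = pD/(2t) → p_allow = 2σ_allow t/D = 2×47.64×20.8/1360 = 1.457 MPa.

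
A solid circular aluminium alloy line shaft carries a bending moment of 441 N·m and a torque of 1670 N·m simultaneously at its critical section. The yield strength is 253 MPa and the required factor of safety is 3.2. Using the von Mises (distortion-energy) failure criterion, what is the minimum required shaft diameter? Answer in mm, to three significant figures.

d = 58.0 mm

σ_allow = σ_y/n = 253/3.2 = 79.06 MPa.
For a solid shaft σ_b = 32M/(πd³) and τ = 16T/(πd³), so the von Mises stress is σ' = (16/πd³)·√(4M²+3T²).
√(4M²+3T²) = √(4×(441000)² + 3×(1.670×10^6)²) = 3.024×10^6 N·mm.
d³ = 16×3.024×10^6/(π×79.06) = 194800 mm³.
d = 57.97 mm.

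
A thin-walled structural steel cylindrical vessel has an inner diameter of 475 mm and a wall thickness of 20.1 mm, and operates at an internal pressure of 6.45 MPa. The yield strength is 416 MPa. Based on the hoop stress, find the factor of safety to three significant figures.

n = 5.46

σ_h = pD/(2t) = 6.45×475/(2×20.1) = 76.21 MPa.
n = 416/76.21 = 5.458.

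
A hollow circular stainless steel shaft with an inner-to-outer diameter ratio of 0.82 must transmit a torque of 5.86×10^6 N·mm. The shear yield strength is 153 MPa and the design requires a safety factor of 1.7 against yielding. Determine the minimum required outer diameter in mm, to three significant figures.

τ_allow = 153/1.7 = 90.00 MPa.
For a hollow shaft τ = 16T/[πd_o³(1−k⁴)] with k = 0.82, so 1−k⁴ = 0.5479.
d_o³ = 16T/[π τ_allow (1−k⁴)] = 16×5860000/(π×90.00×0.5479) = 605300 mm³.
d_o = 84.59 mm.

d_o = 84.6 mm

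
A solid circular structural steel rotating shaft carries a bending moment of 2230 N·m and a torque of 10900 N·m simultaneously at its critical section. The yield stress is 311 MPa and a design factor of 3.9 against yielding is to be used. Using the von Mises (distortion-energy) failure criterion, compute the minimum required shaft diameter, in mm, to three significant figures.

d = 107 mm

σ_allow = σ_y/n = 311/3.9 = 79.74 MPa.
For a solid shaft σ_b = 32M/(πd³) and τ = 16T/(πd³), so the von Mises stress is σ' = (16/πd³)·√(4M²+3T²).
√(4M²+3T²) = √(4×(2.230×10^6)² + 3×(1.090×10^7)²) = 1.940×10^7 N·mm.
d³ = 16×1.940×10^7/(π×79.74) = 1.239×10^6 mm³.
d = 107.4 mm.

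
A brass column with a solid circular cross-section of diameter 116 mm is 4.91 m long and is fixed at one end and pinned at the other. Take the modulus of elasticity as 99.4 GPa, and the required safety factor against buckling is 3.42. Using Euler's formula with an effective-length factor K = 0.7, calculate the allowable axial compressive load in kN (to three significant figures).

P_allow = 216 kN

I = πd⁴/64 = π×116⁴/64 = 8.888×10^6 mm⁴.
Effective length L_e = KL = 0.7×4.91 m = 3437 mm.
Euler critical load P_cr = π²EI/L_e² = π²×99400×8.888×10^6/3437² = 738100 N.
P_allow = P_cr/n = 738100/3.42 = 215800 N.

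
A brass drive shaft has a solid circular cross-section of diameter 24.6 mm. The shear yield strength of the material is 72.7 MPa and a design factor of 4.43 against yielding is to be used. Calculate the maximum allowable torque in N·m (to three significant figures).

T_allow = 48.0 N·m

τ_allow = 72.7/4.43 = 16.41 MPa.
For a solid shaft T_allow = τ_allow·πd³/16; πd³/16 = π×24.6³/16 = 2923 mm³.
T_allow = 16.41×2923 = 47970 N·mm = 47.97 N·m.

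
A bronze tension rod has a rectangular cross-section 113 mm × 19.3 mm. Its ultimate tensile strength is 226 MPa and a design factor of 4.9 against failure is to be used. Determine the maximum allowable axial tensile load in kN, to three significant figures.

σ_allow = 226/4.9 = 46.12 MPa.
A = 113×19.3 = 2181 mm².
F_allow = σ_allow × A = 46.12×2181 = 100600 N.

F_allow = 101 kN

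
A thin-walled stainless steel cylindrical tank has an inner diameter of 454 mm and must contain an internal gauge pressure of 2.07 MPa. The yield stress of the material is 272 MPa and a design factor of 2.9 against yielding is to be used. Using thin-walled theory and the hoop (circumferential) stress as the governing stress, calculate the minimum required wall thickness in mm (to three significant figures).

t = 5.01 mm

σ_allow = 272/2.9 = 93.79 MPa.
Hoop stress σ_h = pD/(2t), so t = pD/(2σ_allow) = 2.07×454/(2×93.79) = 5.010 mm.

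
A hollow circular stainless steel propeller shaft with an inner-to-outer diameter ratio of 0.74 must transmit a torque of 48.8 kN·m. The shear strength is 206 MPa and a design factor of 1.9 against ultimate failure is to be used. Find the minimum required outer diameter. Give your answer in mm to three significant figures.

τ_allow = 206/1.9 = 108.4 MPa.
For a hollow shaft τ = 16T/[πd_o³(1−k⁴)] with k = 0.74, so 1−k⁴ = 0.7001.
d_o³ = 16T/[π τ_allow (1−k⁴)] = 16×4.8800×10^7/(π×108.4×0.7001) = 3.274×10^6 mm³.
d_o = 148.5 mm.

d_o = 148 mm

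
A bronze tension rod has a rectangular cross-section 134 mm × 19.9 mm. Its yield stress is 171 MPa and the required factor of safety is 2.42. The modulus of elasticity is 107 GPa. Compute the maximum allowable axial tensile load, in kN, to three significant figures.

σ_allow = 171/2.42 = 70.66 MPa.
A = 134×19.9 = 2667 mm².
F_allow = σ_allow × A = 70.66×2667 = 188400 N.

F_allow = 188 kN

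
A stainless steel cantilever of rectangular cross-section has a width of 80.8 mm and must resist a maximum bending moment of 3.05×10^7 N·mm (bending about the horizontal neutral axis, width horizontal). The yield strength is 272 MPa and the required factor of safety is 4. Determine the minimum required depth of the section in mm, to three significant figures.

h = 183 mm

σ_allow = 272/4 = 68.00 MPa.
For a rectangular section σ = 6M/(bh²), so h² = 6M/(b σ_allow) = 6×3.0500×10^7/(80.8×68.00) = 33310 mm².
h = 182.5 mm.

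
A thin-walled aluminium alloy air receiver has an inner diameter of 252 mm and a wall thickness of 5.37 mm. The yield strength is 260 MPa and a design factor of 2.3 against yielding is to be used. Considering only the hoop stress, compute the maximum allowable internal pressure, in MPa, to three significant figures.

σ_allow = 260/2.3 = 113.0 MPa.
σ_h = pD/(2t) → p_allow = 2σ_allow t/D = 2×113.0×5.37/252 = 4.818 MPa.

p_allow = 4.82 MPa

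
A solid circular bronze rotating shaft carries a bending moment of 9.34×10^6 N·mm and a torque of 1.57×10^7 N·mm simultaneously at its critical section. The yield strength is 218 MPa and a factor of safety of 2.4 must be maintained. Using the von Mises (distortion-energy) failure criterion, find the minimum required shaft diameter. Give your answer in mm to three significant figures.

d = 123 mm

σ_allow = σ_y/n = 218/2.4 = 90.83 MPa.
For a solid shaft σ_b = 32M/(πd³) and τ = 16T/(πd³), so the von Mises stress is σ' = (16/πd³)·√(4M²+3T²).
√(4M²+3T²) = √(4×(9.340×10^6)² + 3×(1.570×10^7)²) = 3.299×10^7 N·mm.
d³ = 16×3.299×10^7/(π×90.83) = 1.850×10^6 mm³.
d = 122.8 mm.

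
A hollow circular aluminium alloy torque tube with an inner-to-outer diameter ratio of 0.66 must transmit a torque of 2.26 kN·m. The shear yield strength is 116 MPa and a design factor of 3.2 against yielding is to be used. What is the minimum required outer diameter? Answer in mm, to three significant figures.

d_o = 73.2 mm

τ_allow = 116/3.2 = 36.25 MPa.
For a hollow shaft τ = 16T/[πd_o³(1−k⁴)] with k = 0.66, so 1−k⁴ = 0.8103.
d_o³ = 16T/[π τ_allow (1−k⁴)] = 16×2260000/(π×36.25×0.8103) = 391900 mm³.
d_o = 73.18 mm.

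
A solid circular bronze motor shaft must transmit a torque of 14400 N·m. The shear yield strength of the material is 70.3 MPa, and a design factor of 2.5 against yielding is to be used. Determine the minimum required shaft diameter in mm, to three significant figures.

Allowable shear stress τ_allow = 70.3/2.5 = 28.12 MPa.
For a solid shaft τ = 16T/(πd³), so d³ = 16T/(π τ_allow) = 16×1.4400×10^7/(π×28.12) = 2.608×10^6 mm³.
d = (2.608×10^6)^(1/3) = 137.6 mm.

d = 138 mm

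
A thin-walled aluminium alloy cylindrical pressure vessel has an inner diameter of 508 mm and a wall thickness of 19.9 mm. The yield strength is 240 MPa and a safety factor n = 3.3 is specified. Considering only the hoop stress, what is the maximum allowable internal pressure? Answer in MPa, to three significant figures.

p_allow = 5.70 MPa

σ_allow = 240/3.3 = 72.73 MPa.
σ_h = pD/(2t) → p_allow = 2σ_allow t/D = 2×72.73×19.9/508 = 5.698 MPa.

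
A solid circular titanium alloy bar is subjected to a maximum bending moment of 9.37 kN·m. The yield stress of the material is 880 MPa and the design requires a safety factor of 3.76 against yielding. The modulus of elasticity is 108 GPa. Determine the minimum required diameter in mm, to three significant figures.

σ_allow = 880/3.76 = 234.0 MPa.
For a solid circular section σ = 32M/(πd³), so d³ = 32M/(π σ_allow) = 32×9370000/(π×234.0) = 407800 mm³.
d = 74.16 mm.

d = 74.2 mm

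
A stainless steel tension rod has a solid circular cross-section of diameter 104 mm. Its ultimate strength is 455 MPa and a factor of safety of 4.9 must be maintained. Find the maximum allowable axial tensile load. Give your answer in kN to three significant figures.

σ_allow = 455/4.9 = 92.86 MPa.
A = πd²/4 = π×104²/4 = 8495 mm².
F_allow = σ_allow × A = 92.86×8495 = 788800 N.

F_allow = 789 kN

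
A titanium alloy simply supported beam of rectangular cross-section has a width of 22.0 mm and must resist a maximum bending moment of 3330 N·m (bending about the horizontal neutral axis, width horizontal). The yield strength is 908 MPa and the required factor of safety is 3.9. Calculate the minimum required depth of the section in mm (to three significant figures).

h = 62.5 mm

σ_allow = 908/3.9 = 232.8 MPa.
For a rectangular section σ = 6M/(bh²), so h² = 6M/(b σ_allow) = 6×3330000/(22.0×232.8) = 3901 mm².
h = 62.46 mm.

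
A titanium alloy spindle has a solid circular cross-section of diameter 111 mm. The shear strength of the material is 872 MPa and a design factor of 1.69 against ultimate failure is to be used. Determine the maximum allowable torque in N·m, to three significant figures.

T_allow = 1.39×10^5 N·m

τ_allow = 872/1.69 = 516.0 MPa.
For a solid shaft T_allow = τ_allow·πd³/16; πd³/16 = π×111³/16 = 268500 mm³.
T_allow = 516.0×268500 = 1.386×10^8 N·mm = 138600 N·m.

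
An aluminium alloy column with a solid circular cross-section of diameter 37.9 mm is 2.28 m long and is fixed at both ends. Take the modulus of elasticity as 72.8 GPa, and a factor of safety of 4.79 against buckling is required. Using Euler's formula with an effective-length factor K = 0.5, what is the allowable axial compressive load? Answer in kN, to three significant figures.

I = πd⁴/64 = π×37.9⁴/64 = 101300 mm⁴.
Effective length L_e = KL = 0.5×2.28 m = 1140 mm.
Euler critical load P_cr = π²EI/L_e² = π²×72800×101300/1140² = 55990 N.
P_allow = P_cr/n = 55990/4.79 = 11690 N.

P_allow = 11.7 kN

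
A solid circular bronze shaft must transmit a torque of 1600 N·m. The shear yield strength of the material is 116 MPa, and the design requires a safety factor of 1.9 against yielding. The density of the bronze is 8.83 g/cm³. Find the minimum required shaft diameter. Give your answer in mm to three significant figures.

Allowable shear stress τ_allow = 116/1.9 = 61.05 MPa.
For a solid shaft τ = 16T/(πd³), so d³ = 16T/(π τ_allow) = 16×1600000/(π×61.05) = 133500 mm³.
d = (133500)^(1/3) = 51.10 mm.

d = 51.1 mm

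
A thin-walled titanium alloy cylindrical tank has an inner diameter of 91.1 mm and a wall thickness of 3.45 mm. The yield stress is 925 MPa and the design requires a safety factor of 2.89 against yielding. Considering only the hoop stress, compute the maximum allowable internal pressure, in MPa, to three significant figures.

σ_allow = 925/2.89 = 320.1 MPa.
σ_h = pD/(2t) → p_allow = 2σ_allow t/D = 2×320.1×3.45/91.1 = 24.24 MPa.

p_allow = 24.2 MPa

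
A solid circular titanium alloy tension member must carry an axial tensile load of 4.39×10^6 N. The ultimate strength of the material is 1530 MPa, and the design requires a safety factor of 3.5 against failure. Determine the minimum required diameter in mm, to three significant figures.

d = 113 mm

Allowable stress σ_allow = 1530/3.5 = 437.1 MPa.
Required area A = F/σ_allow = 4390000/437.1 = 10040 mm².
A = πd²/4 → d = √(4A/π) = 113.1 mm.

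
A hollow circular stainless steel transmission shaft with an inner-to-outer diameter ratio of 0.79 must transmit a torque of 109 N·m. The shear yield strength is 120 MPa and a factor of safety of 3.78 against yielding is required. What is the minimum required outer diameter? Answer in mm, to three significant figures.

d_o = 30.6 mm

τ_allow = 120/3.78 = 31.75 MPa.
For a hollow shaft τ = 16T/[πd_o³(1−k⁴)] with k = 0.79, so 1−k⁴ = 0.6105.
d_o³ = 16T/[π τ_allow (1−k⁴)] = 16×109000/(π×31.75×0.6105) = 28640 mm³.
d_o = 30.60 mm.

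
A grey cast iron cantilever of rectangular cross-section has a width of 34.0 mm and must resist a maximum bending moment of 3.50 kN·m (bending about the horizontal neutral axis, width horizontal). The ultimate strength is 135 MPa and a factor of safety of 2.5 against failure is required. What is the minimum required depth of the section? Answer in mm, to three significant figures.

h = 107 mm

σ_allow = 135/2.5 = 54.00 MPa.
For a rectangular section σ = 6M/(bh²), so h² = 6M/(b σ_allow) = 6×3500000/(34.0×54.00) = 11440 mm².
h = 106.9 mm.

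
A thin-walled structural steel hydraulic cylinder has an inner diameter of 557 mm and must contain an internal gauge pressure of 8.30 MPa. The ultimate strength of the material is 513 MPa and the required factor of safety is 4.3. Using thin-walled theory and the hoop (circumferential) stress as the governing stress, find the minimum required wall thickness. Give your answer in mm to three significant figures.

σ_allow = 513/4.3 = 119.3 MPa.
Hoop stress σ_h = pD/(2t), so t = pD/(2σ_allow) = 8.30×557/(2×119.3) = 19.38 mm.

t = 19.4 mm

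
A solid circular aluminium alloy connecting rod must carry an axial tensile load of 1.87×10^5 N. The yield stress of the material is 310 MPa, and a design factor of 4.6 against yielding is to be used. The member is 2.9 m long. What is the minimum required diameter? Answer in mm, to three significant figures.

d = 59.4 mm

Allowable stress σ_allow = 310/4.6 = 67.39 MPa.
Required area A = F/σ_allow = 187000/67.39 = 2775 mm².
A = πd²/4 → d = √(4A/π) = 59.44 mm.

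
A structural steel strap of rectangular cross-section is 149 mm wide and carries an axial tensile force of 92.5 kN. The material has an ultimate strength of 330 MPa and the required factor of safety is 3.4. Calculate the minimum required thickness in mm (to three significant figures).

t = 6.40 mm

σ_allow = 330/3.4 = 97.06 MPa.
Required area A = F/σ_allow = 92500/97.06 = 953.0 mm².
t = A/w = 953.0/149 = 6.396 mm.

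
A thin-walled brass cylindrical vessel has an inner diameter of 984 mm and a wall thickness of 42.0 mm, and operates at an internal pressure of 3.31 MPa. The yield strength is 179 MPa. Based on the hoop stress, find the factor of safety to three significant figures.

σ_h = pD/(2t) = 3.31×984/(2×42.0) = 38.77 MPa.
n = 179/38.77 = 4.616.

n = 4.62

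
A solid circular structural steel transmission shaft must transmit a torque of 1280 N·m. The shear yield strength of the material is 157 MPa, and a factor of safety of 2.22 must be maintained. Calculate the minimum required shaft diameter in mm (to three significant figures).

d = 45.2 mm

Allowable shear stress τ_allow = 157/2.22 = 70.72 MPa.
For a solid shaft τ = 16T/(πd³), so d³ = 16T/(π τ_allow) = 16×1280000/(π×70.72) = 92180 mm³.
d = (92180)^(1/3) = 45.17 mm.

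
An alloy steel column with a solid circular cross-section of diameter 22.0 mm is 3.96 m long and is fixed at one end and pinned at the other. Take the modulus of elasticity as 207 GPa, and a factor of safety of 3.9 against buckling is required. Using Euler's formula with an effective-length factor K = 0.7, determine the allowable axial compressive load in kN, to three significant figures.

I = πd⁴/64 = π×22.0⁴/64 = 11500 mm⁴.
Effective length L_e = KL = 0.7×3.96 m = 2772 mm.
Euler critical load P_cr = π²EI/L_e² = π²×207000×11500/2772² = 3057 N.
P_allow = P_cr/n = 3057/3.9 = 783.9 N.

P_allow = 0.784 kN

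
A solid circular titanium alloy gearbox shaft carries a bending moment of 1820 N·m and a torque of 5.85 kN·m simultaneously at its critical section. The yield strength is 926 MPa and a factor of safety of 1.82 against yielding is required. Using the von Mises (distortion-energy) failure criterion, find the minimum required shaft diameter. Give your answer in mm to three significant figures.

d = 47.6 mm

σ_allow = σ_y/n = 926/1.82 = 508.8 MPa.
For a solid shaft σ_b = 32M/(πd³) and τ = 16T/(πd³), so the von Mises stress is σ' = (16/πd³)·√(4M²+3T²).
√(4M²+3T²) = √(4×(1.820×10^6)² + 3×(5.850×10^6)²) = 1.077×10^7 N·mm.
d³ = 16×1.077×10^7/(π×508.8) = 107800 mm³.
d = 47.59 mm.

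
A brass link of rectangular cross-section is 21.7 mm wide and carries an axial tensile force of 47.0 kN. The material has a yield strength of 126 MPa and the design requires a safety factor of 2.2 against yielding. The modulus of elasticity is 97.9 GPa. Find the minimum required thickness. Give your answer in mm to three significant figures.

σ_allow = 126/2.2 = 57.27 MPa.
Required area A = F/σ_allow = 47000/57.27 = 820.6 mm².
t = A/w = 820.6/21.7 = 37.82 mm.

t = 37.8 mm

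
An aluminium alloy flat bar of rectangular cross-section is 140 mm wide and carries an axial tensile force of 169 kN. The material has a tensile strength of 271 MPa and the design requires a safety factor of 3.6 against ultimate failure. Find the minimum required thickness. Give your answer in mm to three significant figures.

σ_allow = 271/3.6 = 75.28 MPa.
Required area A = F/σ_allow = 169000/75.28 = 2245 mm².
t = A/w = 2245/140 = 16.04 mm.

t = 16.0 mm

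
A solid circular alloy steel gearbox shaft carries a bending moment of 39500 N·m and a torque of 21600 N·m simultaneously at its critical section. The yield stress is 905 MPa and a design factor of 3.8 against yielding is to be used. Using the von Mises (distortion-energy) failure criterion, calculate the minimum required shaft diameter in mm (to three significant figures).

σ_allow = σ_y/n = 905/3.8 = 238.2 MPa.
For a solid shaft σ_b = 32M/(πd³) and τ = 16T/(πd³), so the von Mises stress is σ' = (16/πd³)·√(4M²+3T²).
√(4M²+3T²) = √(4×(3.950×10^7)² + 3×(2.160×10^7)²) = 8.741×10^7 N·mm.
d³ = 16×8.741×10^7/(π×238.2) = 1.869×10^6 mm³.
d = 123.2 mm.

d = 123 mm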